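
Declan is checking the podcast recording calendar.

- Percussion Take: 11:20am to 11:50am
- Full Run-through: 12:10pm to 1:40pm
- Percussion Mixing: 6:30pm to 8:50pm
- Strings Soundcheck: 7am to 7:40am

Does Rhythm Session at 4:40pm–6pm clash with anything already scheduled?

No — it doesn't clash with anything

Strings Soundcheck: ends 7:40am at or before Rhythm Session starts 4:40pm → clear.
Percussion Take: ends 11:50am at or before Rhythm Session starts 4:40pm → clear.
Full Run-through: ends 1:40pm at or before Rhythm Session starts 4:40pm → clear.
Percussion Mixing: starts 6:30pm at or after Rhythm Session ends 6pm → clear.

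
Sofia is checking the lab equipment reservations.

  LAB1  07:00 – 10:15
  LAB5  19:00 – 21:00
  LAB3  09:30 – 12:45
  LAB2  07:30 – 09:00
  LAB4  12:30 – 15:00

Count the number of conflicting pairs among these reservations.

3

Check each pair: they overlap iff neither finishes before the other starts.
Sorted by start: LAB1, LAB2, LAB3, LAB4, LAB5.
LAB2 starts before LAB1 ends → LAB1 and LAB2 overlap.
LAB3 starts before LAB1 ends → LAB1 and LAB3 overlap.
LAB4 starts after LAB1 ends; LAB1 is clear from here.
LAB3 starts after LAB2 ends; LAB2 is clear from here.
LAB4 starts before LAB3 ends → LAB3 and LAB4 overlap.
LAB5 starts after LAB3 ends.
LAB5 starts after LAB4 ends.
Overlapping pairs: LAB1 & LAB2, LAB1 & LAB3, LAB3 & LAB4 — 3 in total.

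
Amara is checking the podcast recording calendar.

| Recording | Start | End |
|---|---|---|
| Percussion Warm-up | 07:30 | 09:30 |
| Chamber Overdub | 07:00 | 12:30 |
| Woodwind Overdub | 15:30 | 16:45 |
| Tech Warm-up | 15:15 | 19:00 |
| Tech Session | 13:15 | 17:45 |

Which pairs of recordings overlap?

Chamber Overdub & Percussion Warm-up, Tech Session & Tech Warm-up, Tech Session & Woodwind Overdub, Tech Warm-up & Woodwind Overdub

Check each pair: they overlap iff neither finishes before the other starts.
Sorted by start: Chamber Overdub, Percussion Warm-up, Tech Session, Tech Warm-up, Woodwind Overdub.
Percussion Warm-up starts before Chamber Overdub ends → Chamber Overdub and Percussion Warm-up overlap.
Tech Session starts after Chamber Overdub ends; Chamber Overdub is clear from here.
Tech Session starts after Percussion Warm-up ends; Percussion Warm-up is clear from here.
Tech Warm-up starts before Tech Session ends → Tech Session and Tech Warm-up overlap.
Woodwind Overdub starts before Tech Session ends → Tech Session and Woodwind Overdub overlap.
Woodwind Overdub starts before Tech Warm-up ends → Tech Warm-up and Woodwind Overdub overlap.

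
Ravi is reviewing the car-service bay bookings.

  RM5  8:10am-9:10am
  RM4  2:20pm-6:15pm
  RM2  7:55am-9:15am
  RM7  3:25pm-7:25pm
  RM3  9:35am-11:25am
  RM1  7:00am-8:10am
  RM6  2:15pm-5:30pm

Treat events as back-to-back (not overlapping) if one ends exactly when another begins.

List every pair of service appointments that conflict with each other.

Sorted by start: RM1, RM2, RM5, RM3, RM6, RM4, RM7.
RM2 starts before RM1 ends → RM1 and RM2 overlap.
RM5 starts exactly when RM1 ends (back-to-back, no overlap); RM1 is clear from here.
RM5 starts before RM2 ends → RM2 and RM5 overlap.
RM3 starts after RM2 ends; RM2 is clear from here.
RM3 starts after RM5 ends; RM5 is clear from here.
RM6 starts after RM3 ends; RM3 is clear from here.
RM4 starts before RM6 ends → RM6 and RM4 overlap.
RM7 starts before RM6 ends → RM6 and RM7 overlap.
RM7 starts before RM4 ends → RM4 and RM7 overlap.

RM1 & RM2, RM2 & RM5, RM4 & RM6, RM4 & RM7, RM6 & RM7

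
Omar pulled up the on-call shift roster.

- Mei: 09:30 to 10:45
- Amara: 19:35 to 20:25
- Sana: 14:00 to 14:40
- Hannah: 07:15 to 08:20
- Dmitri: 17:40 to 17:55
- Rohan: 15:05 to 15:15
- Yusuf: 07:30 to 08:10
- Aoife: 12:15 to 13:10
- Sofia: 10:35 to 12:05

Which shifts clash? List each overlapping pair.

Sorted by start: Hannah, Yusuf, Mei, Sofia, Aoife, Sana, Rohan, Dmitri, Amara.
Yusuf starts before Hannah ends → Hannah and Yusuf overlap.
Mei starts after Hannah ends; Hannah is clear from here.
Mei starts after Yusuf ends; Yusuf is clear from here.
Sofia starts before Mei ends → Mei and Sofia overlap.
Aoife starts after Mei ends; Mei is clear from here.
Aoife starts after Sofia ends; Sofia is clear from here.
Sana starts after Aoife ends; Aoife is clear from here.
Rohan starts after Sana ends; Sana is clear from here.
Dmitri starts after Rohan ends; Rohan is clear from here.
Amara starts after Dmitri ends.

Hannah & Yusuf, Mei & Sofia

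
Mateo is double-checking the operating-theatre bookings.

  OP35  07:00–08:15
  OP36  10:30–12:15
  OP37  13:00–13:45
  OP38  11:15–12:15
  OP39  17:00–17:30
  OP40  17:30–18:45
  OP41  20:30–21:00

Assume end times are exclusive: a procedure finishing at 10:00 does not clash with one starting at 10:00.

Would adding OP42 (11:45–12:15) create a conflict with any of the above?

OP35: ends 08:15 at or before OP42 starts 11:45 → clear.
OP36: starts 10:30 before OP42 ends 12:15, and ends 12:15 after OP42 starts 11:45 → overlap.
OP38: starts 11:15 before OP42 ends 12:15, and ends 12:15 after OP42 starts 11:45 → overlap.
OP37: starts 13:00 at or after OP42 ends 12:15 → clear.
OP39: starts 17:00 at or after OP42 ends 12:15 → clear.
OP40: starts 17:30 at or after OP42 ends 12:15 → clear.
OP41: starts 20:30 at or after OP42 ends 12:15 → clear.
OP42 overlaps OP36, OP38.

Yes — it overlaps OP36, OP38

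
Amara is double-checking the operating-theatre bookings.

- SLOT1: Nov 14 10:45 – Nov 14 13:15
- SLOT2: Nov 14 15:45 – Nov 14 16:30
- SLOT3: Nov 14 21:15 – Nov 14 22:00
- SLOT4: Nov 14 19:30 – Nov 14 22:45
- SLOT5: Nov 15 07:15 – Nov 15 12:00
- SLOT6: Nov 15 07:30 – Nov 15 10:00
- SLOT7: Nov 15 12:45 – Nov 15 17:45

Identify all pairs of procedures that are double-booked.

SLOT3 & SLOT4, SLOT5 & SLOT6

Sorted by start: SLOT1, SLOT2, SLOT4, SLOT3, SLOT5, SLOT6, SLOT7.
SLOT2 starts after SLOT1 ends; SLOT1 is clear from here.
SLOT4 starts after SLOT2 ends; SLOT2 is clear from here.
SLOT3 starts before SLOT4 ends → SLOT4 and SLOT3 overlap.
SLOT5 starts after SLOT4 ends; SLOT4 is clear from here.
SLOT5 starts after SLOT3 ends; SLOT3 is clear from here.
SLOT6 starts before SLOT5 ends → SLOT5 and SLOT6 overlap.
SLOT7 starts after SLOT5 ends.
SLOT7 starts after SLOT6 ends.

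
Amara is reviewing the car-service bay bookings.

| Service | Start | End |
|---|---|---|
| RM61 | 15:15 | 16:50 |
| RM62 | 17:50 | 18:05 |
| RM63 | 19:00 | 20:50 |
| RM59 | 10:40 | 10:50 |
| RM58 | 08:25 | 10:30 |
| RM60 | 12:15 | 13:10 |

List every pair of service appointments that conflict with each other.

no conflicts

Sorted by start: RM58, RM59, RM60, RM61, RM62, RM63.
RM59 starts after RM58 ends; RM58 is clear from here.
RM60 starts after RM59 ends; RM59 is clear from here.
RM61 starts after RM60 ends; RM60 is clear from here.
RM62 starts after RM61 ends; RM61 is clear from here.
RM63 starts after RM62 ends.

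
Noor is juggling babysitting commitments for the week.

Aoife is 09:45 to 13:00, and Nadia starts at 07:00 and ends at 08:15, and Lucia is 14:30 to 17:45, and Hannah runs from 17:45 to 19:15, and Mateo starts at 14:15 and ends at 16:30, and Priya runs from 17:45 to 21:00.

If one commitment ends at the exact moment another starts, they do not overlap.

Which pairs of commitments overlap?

Sorted by start: Nadia, Aoife, Mateo, Lucia, Hannah, Priya.
Aoife starts after Nadia ends, so nothing later overlaps Nadia either.
Mateo starts after Aoife ends, so nothing later overlaps Aoife either.
Lucia starts before Mateo ends → Mateo and Lucia overlap.
Hannah starts after Mateo ends, so nothing later overlaps Mateo either.
Hannah starts exactly when Lucia ends (back-to-back, no overlap), so nothing later overlaps Lucia either.
Priya starts before Hannah ends → Hannah and Priya overlap.

Hannah & Priya, Lucia & Mateo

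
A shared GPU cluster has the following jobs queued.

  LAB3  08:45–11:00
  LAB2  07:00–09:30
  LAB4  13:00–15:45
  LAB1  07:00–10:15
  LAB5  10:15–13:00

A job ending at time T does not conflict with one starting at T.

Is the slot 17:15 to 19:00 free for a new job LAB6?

LAB1: ends 10:15 at or before LAB6 starts 17:15 → clear.
LAB2: ends 09:30 at or before LAB6 starts 17:15 → clear.
LAB3: ends 11:00 at or before LAB6 starts 17:15 → clear.
LAB5: ends 13:00 at or before LAB6 starts 17:15 → clear.
LAB4: ends 15:45 at or before LAB6 starts 17:15 → clear.

Yes — the slot is free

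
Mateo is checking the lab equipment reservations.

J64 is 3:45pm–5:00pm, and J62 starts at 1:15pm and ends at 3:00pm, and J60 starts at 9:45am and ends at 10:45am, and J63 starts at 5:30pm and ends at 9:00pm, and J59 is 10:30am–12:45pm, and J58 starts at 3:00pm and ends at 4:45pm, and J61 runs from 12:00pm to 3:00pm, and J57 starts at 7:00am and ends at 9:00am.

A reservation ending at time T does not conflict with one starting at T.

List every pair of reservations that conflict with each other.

Sorted by start: J57, J60, J59, J61, J62, J58, J64, J63.
J60 starts after J57 ends; J57 is clear from here.
J59 starts before J60 ends → J60 and J59 overlap.
J61 starts after J60 ends; J60 is clear from here.
J61 starts before J59 ends → J59 and J61 overlap.
J62 starts after J59 ends; J59 is clear from here.
J62 starts before J61 ends → J61 and J62 overlap.
J58 starts exactly when J61 ends (back-to-back, no overlap); J61 is clear from here.
J58 starts exactly when J62 ends (back-to-back, no overlap); J62 is clear from here.
J64 starts before J58 ends → J58 and J64 overlap.
J63 starts after J58 ends.
J63 starts after J64 ends.

J58 & J64, J59 & J60, J59 & J61, J61 & J62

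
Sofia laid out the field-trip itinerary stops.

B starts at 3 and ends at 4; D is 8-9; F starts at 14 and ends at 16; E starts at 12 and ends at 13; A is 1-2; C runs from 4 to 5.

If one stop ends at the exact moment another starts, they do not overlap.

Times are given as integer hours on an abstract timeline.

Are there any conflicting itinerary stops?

Two intervals overlap when each starts before the other ends.
Sorted by start: A, B, C, D, E, F.
B starts after A ends; A is clear from here.
C starts exactly when B ends (back-to-back, no overlap); B is clear from here.
D starts after C ends; C is clear from here.
E starts after D ends; D is clear from here.
F starts after E ends.
Every pair is clear; the schedule has no overlaps.

No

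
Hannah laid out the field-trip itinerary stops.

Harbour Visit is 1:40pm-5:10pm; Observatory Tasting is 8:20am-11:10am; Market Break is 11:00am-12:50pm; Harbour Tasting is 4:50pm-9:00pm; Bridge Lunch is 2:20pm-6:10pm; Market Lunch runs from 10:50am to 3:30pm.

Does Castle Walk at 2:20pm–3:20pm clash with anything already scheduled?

Yes — it overlaps Bridge Lunch, Harbour Visit, Market Lunch

Observatory Tasting: ends 11:10am at or before Castle Walk starts 2:20pm → clear.
Market Lunch: starts 10:50am before Castle Walk ends 3:20pm, and ends 3:30pm after Castle Walk starts 2:20pm → overlap.
Market Break: ends 12:50pm at or before Castle Walk starts 2:20pm → clear.
Harbour Visit: starts 1:40pm before Castle Walk ends 3:20pm, and ends 5:10pm after Castle Walk starts 2:20pm → overlap.
Bridge Lunch: starts 2:20pm before Castle Walk ends 3:20pm, and ends 6:10pm after Castle Walk starts 2:20pm → overlap.
Harbour Tasting: starts 4:50pm at or after Castle Walk ends 3:20pm → clear.
Castle Walk overlaps Harbour Visit, Market Lunch, Bridge Lunch.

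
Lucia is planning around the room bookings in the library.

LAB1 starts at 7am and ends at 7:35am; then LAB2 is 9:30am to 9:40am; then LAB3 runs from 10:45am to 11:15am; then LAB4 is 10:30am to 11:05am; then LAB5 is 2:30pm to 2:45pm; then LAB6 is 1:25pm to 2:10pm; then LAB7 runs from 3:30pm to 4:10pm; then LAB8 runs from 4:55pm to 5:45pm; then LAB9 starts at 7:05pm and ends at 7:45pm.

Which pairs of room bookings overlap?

LAB3 & LAB4

Two intervals overlap when each starts before the other ends.
Sorted by start: LAB1, LAB2, LAB4, LAB3, LAB6, LAB5, LAB7, LAB8, LAB9.
LAB2 starts after LAB1 ends, so nothing later overlaps LAB1 either.
LAB4 starts after LAB2 ends, so nothing later overlaps LAB2 either.
LAB3 starts before LAB4 ends → LAB4 and LAB3 overlap.
LAB6 starts after LAB4 ends, so nothing later overlaps LAB4 either.
LAB6 starts after LAB3 ends, so nothing later overlaps LAB3 either.
LAB5 starts after LAB6 ends, so nothing later overlaps LAB6 either.
LAB7 starts after LAB5 ends, so nothing later overlaps LAB5 either.
LAB8 starts after LAB7 ends, so nothing later overlaps LAB7 either.
LAB9 starts after LAB8 ends.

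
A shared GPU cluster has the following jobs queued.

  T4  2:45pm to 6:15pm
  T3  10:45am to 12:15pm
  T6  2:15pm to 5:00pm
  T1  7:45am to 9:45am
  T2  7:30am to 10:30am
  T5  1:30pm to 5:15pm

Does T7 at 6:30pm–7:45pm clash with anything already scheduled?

No — it doesn't clash with anything

T2: ends 10:30am at or before T7 starts 6:30pm → clear.
T1: ends 9:45am at or before T7 starts 6:30pm → clear.
T3: ends 12:15pm at or before T7 starts 6:30pm → clear.
T5: ends 5:15pm at or before T7 starts 6:30pm → clear.
T6: ends 5:00pm at or before T7 starts 6:30pm → clear.
T4: ends 6:15pm at or before T7 starts 6:30pm → clear.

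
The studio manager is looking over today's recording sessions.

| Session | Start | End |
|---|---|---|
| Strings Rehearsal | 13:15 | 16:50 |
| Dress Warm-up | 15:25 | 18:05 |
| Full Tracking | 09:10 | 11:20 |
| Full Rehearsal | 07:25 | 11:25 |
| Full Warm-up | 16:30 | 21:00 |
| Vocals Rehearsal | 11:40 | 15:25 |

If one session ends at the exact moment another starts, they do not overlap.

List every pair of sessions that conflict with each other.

Sorted by start: Full Rehearsal, Full Tracking, Vocals Rehearsal, Strings Rehearsal, Dress Warm-up, Full Warm-up.
Full Tracking starts before Full Rehearsal ends → Full Rehearsal and Full Tracking overlap.
Vocals Rehearsal starts after Full Rehearsal ends — done with Full Rehearsal.
Vocals Rehearsal starts after Full Tracking ends — done with Full Tracking.
Strings Rehearsal starts before Vocals Rehearsal ends → Vocals Rehearsal and Strings Rehearsal overlap.
Dress Warm-up starts exactly when Vocals Rehearsal ends (back-to-back, no overlap) — done with Vocals Rehearsal.
Dress Warm-up starts before Strings Rehearsal ends → Strings Rehearsal and Dress Warm-up overlap.
Full Warm-up starts before Strings Rehearsal ends → Strings Rehearsal and Full Warm-up overlap.
Full Warm-up starts before Dress Warm-up ends → Dress Warm-up and Full Warm-up overlap.

Dress Warm-up & Full Warm-up, Dress Warm-up & Strings Rehearsal, Full Rehearsal & Full Tracking, Full Warm-up & Strings Rehearsal, Strings Rehearsal & Vocals Rehearsal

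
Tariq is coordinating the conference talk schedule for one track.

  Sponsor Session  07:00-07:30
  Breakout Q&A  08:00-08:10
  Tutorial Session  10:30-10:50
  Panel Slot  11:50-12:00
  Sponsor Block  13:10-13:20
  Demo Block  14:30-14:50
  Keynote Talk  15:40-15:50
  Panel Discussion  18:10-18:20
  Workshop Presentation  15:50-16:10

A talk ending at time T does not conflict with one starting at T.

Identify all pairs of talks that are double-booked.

no overlapping pairs

Check each pair: they overlap iff neither finishes before the other starts.
Sorted by start: Sponsor Session, Breakout Q&A, Tutorial Session, Panel Slot, Sponsor Block, Demo Block, Keynote Talk, Workshop Presentation, Panel Discussion.
Breakout Q&A starts after Sponsor Session ends, so Sponsor Session has no further overlaps.
Tutorial Session starts after Breakout Q&A ends, so Breakout Q&A has no further overlaps.
Panel Slot starts after Tutorial Session ends, so Tutorial Session has no further overlaps.
Sponsor Block starts after Panel Slot ends, so Panel Slot has no further overlaps.
Demo Block starts after Sponsor Block ends, so Sponsor Block has no further overlaps.
Keynote Talk starts after Demo Block ends, so Demo Block has no further overlaps.
Workshop Presentation starts exactly when Keynote Talk ends (back-to-back, no overlap), so Keynote Talk has no further overlaps.
Panel Discussion starts after Workshop Presentation ends.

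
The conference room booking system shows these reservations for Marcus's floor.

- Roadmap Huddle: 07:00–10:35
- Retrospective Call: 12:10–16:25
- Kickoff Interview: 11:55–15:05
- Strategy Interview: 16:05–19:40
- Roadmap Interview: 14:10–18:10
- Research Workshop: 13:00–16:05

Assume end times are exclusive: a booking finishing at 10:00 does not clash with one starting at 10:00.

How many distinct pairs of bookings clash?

8

Sorted by start: Roadmap Huddle, Kickoff Interview, Retrospective Call, Research Workshop, Roadmap Interview, Strategy Interview.
Kickoff Interview starts after Roadmap Huddle ends; Roadmap Huddle is clear from here.
Retrospective Call starts before Kickoff Interview ends → Kickoff Interview and Retrospective Call overlap.
Research Workshop starts before Kickoff Interview ends → Kickoff Interview and Research Workshop overlap.
Roadmap Interview starts before Kickoff Interview ends → Kickoff Interview and Roadmap Interview overlap.
Strategy Interview starts after Kickoff Interview ends.
Research Workshop starts before Retrospective Call ends → Retrospective Call and Research Workshop overlap.
Roadmap Interview starts before Retrospective Call ends → Retrospective Call and Roadmap Interview overlap.
Strategy Interview starts before Retrospective Call ends → Retrospective Call and Strategy Interview overlap.
Roadmap Interview starts before Research Workshop ends → Research Workshop and Roadmap Interview overlap.
Strategy Interview starts exactly when Research Workshop ends (back-to-back, no overlap).
Strategy Interview starts before Roadmap Interview ends → Roadmap Interview and Strategy Interview overlap.
Overlapping pairs: Kickoff Interview & Research Workshop, Kickoff Interview & Retrospective Call, Kickoff Interview & Roadmap Interview, Research Workshop & Retrospective Call, Research Workshop & Roadmap Interview, Retrospective Call & Roadmap Interview, Retrospective Call & Strategy Interview, Roadmap Interview & Strategy Interview — 8 in total.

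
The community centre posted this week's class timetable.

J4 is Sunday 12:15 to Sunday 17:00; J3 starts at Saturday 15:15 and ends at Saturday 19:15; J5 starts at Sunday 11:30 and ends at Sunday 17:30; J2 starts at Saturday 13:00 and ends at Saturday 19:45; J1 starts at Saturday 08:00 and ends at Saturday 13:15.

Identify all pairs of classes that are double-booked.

Two intervals overlap when each starts before the other ends.
Sorted by start: J1, J2, J3, J5, J4.
J2 starts before J1 ends → J1 and J2 overlap.
J3 starts after J1 ends — done with J1.
J3 starts before J2 ends → J2 and J3 overlap.
J5 starts after J2 ends — done with J2.
J5 starts after J3 ends — done with J3.
J4 starts before J5 ends → J5 and J4 overlap.

J1 & J2, J2 & J3, J4 & J5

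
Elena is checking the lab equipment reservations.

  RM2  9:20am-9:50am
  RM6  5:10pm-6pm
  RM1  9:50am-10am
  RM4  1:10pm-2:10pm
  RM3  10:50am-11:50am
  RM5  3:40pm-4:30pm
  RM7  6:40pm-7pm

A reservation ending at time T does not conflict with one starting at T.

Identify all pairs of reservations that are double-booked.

Check each pair: they overlap iff neither finishes before the other starts.
Sorted by start: RM2, RM1, RM3, RM4, RM5, RM6, RM7.
RM1 starts exactly when RM2 ends (back-to-back, no overlap), so RM2 has no further overlaps.
RM3 starts after RM1 ends, so RM1 has no further overlaps.
RM4 starts after RM3 ends, so RM3 has no further overlaps.
RM5 starts after RM4 ends, so RM4 has no further overlaps.
RM6 starts after RM5 ends, so RM5 has no further overlaps.
RM7 starts after RM6 ends.

no overlapping pairs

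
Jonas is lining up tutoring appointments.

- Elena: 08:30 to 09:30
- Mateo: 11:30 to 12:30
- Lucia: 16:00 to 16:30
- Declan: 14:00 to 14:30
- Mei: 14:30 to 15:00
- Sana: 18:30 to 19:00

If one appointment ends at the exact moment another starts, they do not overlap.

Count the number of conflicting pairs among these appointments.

Sorted by start: Elena, Mateo, Declan, Mei, Lucia, Sana.
Mateo starts after Elena ends, so nothing later overlaps Elena either.
Declan starts after Mateo ends, so nothing later overlaps Mateo either.
Mei starts exactly when Declan ends (back-to-back, no overlap), so nothing later overlaps Declan either.
Lucia starts after Mei ends, so nothing later overlaps Mei either.
Sana starts after Lucia ends.
No pair overlaps.

0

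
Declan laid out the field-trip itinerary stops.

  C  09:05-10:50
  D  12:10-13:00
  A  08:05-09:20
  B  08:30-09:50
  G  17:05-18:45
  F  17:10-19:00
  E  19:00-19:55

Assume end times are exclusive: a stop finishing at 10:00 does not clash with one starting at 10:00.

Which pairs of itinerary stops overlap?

A & B, A & C, B & C, F & G

Sorted by start: A, B, C, D, G, F, E.
B starts before A ends → A and B overlap.
C starts before A ends → A and C overlap.
D starts after A ends, so A has no further overlaps.
C starts before B ends → B and C overlap.
D starts after B ends, so B has no further overlaps.
D starts after C ends, so C has no further overlaps.
G starts after D ends, so D has no further overlaps.
F starts before G ends → G and F overlap.
E starts after G ends.
E starts exactly when F ends (back-to-back, no overlap).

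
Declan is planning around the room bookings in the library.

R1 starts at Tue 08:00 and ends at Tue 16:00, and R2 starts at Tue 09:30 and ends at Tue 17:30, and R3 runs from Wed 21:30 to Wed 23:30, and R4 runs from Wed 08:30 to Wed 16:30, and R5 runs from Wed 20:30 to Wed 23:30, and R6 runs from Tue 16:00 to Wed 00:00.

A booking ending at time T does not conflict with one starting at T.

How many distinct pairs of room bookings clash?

3

Sorted by start: R1, R2, R6, R4, R5, R3.
R2 starts before R1 ends → R1 and R2 overlap.
R6 starts exactly when R1 ends (back-to-back, no overlap) — done with R1.
R6 starts before R2 ends → R2 and R6 overlap.
R4 starts after R2 ends — done with R2.
R4 starts after R6 ends — done with R6.
R5 starts after R4 ends — done with R4.
R3 starts before R5 ends → R5 and R3 overlap.
Overlapping pairs: R1 & R2, R2 & R6, R3 & R5 — 3 in total.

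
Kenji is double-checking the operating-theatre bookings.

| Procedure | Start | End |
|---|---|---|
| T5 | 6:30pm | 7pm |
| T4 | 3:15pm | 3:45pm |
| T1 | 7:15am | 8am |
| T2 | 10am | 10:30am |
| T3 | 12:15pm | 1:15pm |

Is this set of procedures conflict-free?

Sorted by start: T1, T2, T3, T4, T5.
T2 starts after T1 ends, so T1 has no further overlaps.
T3 starts after T2 ends, so T2 has no further overlaps.
T4 starts after T3 ends, so T3 has no further overlaps.
T5 starts after T4 ends.
Every pair is clear; the schedule has no overlaps.

Yes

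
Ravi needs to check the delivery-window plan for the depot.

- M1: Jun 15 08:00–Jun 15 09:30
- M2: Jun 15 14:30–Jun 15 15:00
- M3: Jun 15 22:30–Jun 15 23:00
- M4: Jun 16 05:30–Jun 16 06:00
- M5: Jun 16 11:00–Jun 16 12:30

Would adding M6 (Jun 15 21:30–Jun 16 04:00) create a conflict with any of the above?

Yes — it overlaps M3

M1: ends Jun 15 09:30 at or before M6 starts Jun 15 21:30 → clear.
M2: ends Jun 15 15:00 at or before M6 starts Jun 15 21:30 → clear.
M3: starts Jun 15 22:30 before M6 ends Jun 16 04:00, and ends Jun 15 23:00 after M6 starts Jun 15 21:30 → overlap.
M4: starts Jun 16 05:30 at or after M6 ends Jun 16 04:00 → clear.
M5: starts Jun 16 11:00 at or after M6 ends Jun 16 04:00 → clear.
M6 overlaps M3.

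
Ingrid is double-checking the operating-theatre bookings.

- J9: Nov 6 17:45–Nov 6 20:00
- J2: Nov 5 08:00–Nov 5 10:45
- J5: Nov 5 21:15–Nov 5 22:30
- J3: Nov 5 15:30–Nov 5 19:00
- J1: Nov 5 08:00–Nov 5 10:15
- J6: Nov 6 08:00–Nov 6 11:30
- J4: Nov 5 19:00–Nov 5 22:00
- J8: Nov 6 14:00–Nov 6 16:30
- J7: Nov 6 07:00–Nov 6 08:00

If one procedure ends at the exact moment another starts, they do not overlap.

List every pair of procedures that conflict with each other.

J1 & J2, J4 & J5

Sorted by start: J1, J2, J3, J4, J5, J7, J6, J8, J9.
J2 starts before J1 ends → J1 and J2 overlap.
J3 starts after J1 ends; J1 is clear from here.
J3 starts after J2 ends; J2 is clear from here.
J4 starts exactly when J3 ends (back-to-back, no overlap); J3 is clear from here.
J5 starts before J4 ends → J4 and J5 overlap.
J7 starts after J4 ends; J4 is clear from here.
J7 starts after J5 ends; J5 is clear from here.
J6 starts exactly when J7 ends (back-to-back, no overlap); J7 is clear from here.
J8 starts after J6 ends; J6 is clear from here.
J9 starts after J8 ends.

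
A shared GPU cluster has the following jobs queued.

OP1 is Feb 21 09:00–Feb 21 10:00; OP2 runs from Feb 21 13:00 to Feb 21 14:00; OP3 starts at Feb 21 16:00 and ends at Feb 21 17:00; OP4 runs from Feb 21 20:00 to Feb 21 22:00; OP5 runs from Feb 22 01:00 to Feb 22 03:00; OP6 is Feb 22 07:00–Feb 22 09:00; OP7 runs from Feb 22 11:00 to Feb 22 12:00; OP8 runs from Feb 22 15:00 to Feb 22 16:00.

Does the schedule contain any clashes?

No

Sorted by start: OP1, OP2, OP3, OP4, OP5, OP6, OP7, OP8.
OP2 starts after OP1 ends, so OP1 has no further overlaps.
OP3 starts after OP2 ends, so OP2 has no further overlaps.
OP4 starts after OP3 ends, so OP3 has no further overlaps.
OP5 starts after OP4 ends, so OP4 has no further overlaps.
OP6 starts after OP5 ends, so OP5 has no further overlaps.
OP7 starts after OP6 ends, so OP6 has no further overlaps.
OP8 starts after OP7 ends.
Every pair is clear; the schedule has no overlaps.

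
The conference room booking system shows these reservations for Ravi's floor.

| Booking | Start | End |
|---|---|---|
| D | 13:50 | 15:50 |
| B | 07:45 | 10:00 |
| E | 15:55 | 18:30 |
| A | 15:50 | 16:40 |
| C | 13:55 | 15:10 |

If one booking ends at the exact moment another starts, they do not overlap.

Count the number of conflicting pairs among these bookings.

2

Check each pair: they overlap iff neither finishes before the other starts.
Sorted by start: B, D, C, A, E.
D starts after B ends, so nothing later overlaps B either.
C starts before D ends → D and C overlap.
A starts exactly when D ends (back-to-back, no overlap), so nothing later overlaps D either.
A starts after C ends, so nothing later overlaps C either.
E starts before A ends → A and E overlap.
Overlapping pairs: A & E, C & D — 2 in total.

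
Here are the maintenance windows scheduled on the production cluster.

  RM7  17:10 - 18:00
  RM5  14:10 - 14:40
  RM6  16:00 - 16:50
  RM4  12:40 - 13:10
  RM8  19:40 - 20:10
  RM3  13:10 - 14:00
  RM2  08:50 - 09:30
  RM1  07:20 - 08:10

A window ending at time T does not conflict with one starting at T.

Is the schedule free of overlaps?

Yes

Sorted by start: RM1, RM2, RM4, RM3, RM5, RM6, RM7, RM8.
RM2 starts after RM1 ends; RM1 is clear from here.
RM4 starts after RM2 ends; RM2 is clear from here.
RM3 starts exactly when RM4 ends (back-to-back, no overlap); RM4 is clear from here.
RM5 starts after RM3 ends; RM3 is clear from here.
RM6 starts after RM5 ends; RM5 is clear from here.
RM7 starts after RM6 ends; RM6 is clear from here.
RM8 starts after RM7 ends.
Every pair is clear; the schedule has no overlaps.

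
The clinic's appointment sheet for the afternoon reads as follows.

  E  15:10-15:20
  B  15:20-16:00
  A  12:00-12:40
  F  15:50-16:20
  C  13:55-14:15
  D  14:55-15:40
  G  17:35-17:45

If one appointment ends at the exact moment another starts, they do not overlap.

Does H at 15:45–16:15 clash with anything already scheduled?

A: ends 12:40 at or before H starts 15:45 → clear.
C: ends 14:15 at or before H starts 15:45 → clear.
D: ends 15:40 at or before H starts 15:45 → clear.
E: ends 15:20 at or before H starts 15:45 → clear.
B: starts 15:20 before H ends 16:15, and ends 16:00 after H starts 15:45 → overlap.
F: starts 15:50 before H ends 16:15, and ends 16:20 after H starts 15:45 → overlap.
G: starts 17:35 at or after H ends 16:15 → clear.
H overlaps B, F.

Yes — it overlaps B, F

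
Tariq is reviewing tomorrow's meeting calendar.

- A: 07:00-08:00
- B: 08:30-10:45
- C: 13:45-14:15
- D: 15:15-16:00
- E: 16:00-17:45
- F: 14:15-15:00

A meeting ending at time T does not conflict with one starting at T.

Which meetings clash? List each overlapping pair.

no conflicts

Check each pair: they overlap iff neither finishes before the other starts.
Sorted by start: A, B, C, F, D, E.
B starts after A ends, so A has no further overlaps.
C starts after B ends, so B has no further overlaps.
F starts exactly when C ends (back-to-back, no overlap), so C has no further overlaps.
D starts after F ends, so F has no further overlaps.
E starts exactly when D ends (back-to-back, no overlap).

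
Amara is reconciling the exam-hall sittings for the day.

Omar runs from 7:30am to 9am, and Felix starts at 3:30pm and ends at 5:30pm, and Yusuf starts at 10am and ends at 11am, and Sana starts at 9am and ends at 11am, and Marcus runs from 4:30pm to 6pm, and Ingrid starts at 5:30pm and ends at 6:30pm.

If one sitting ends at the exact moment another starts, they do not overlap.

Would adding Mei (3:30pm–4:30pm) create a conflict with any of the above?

Omar: ends 9am at or before Mei starts 3:30pm → clear.
Sana: ends 11am at or before Mei starts 3:30pm → clear.
Yusuf: ends 11am at or before Mei starts 3:30pm → clear.
Felix: starts 3:30pm before Mei ends 4:30pm, and ends 5:30pm after Mei starts 3:30pm → overlap.
Marcus: starts 4:30pm at or after Mei ends 4:30pm → clear.
Ingrid: starts 5:30pm at or after Mei ends 4:30pm → clear.
Mei overlaps Felix.

Yes — it overlaps Felix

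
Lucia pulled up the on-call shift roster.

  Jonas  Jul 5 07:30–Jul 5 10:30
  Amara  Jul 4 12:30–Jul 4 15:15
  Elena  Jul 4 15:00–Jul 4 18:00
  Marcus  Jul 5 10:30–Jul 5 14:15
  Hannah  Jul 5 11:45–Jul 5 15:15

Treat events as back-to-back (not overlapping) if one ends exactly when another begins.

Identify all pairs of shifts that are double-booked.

Check each pair: they overlap iff neither finishes before the other starts.
Sorted by start: Amara, Elena, Jonas, Marcus, Hannah.
Elena starts before Amara ends → Amara and Elena overlap.
Jonas starts after Amara ends; Amara is clear from here.
Jonas starts after Elena ends; Elena is clear from here.
Marcus starts exactly when Jonas ends (back-to-back, no overlap); Jonas is clear from here.
Hannah starts before Marcus ends → Marcus and Hannah overlap.

Amara & Elena, Hannah & Marcus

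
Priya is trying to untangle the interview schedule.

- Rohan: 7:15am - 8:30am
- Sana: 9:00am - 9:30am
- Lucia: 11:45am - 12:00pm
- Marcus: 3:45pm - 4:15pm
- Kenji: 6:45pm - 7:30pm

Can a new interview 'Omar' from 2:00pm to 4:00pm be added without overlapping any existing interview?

No — it overlaps Marcus

Rohan: ends 8:30am at or before Omar starts 2:00pm → clear.
Sana: ends 9:30am at or before Omar starts 2:00pm → clear.
Lucia: ends 12:00pm at or before Omar starts 2:00pm → clear.
Marcus: starts 3:45pm before Omar ends 4:00pm, and ends 4:15pm after Omar starts 2:00pm → overlap.
Kenji: starts 6:45pm at or after Omar ends 4:00pm → clear.
Omar overlaps Marcus.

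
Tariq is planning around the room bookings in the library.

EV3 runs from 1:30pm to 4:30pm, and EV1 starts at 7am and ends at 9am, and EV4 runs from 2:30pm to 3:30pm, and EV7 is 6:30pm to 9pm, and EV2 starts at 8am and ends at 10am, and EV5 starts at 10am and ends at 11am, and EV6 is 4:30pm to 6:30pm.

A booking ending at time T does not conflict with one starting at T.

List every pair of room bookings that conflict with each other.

Sorted by start: EV1, EV2, EV5, EV3, EV4, EV6, EV7.
EV2 starts before EV1 ends → EV1 and EV2 overlap.
EV5 starts after EV1 ends, so EV1 has no further overlaps.
EV5 starts exactly when EV2 ends (back-to-back, no overlap), so EV2 has no further overlaps.
EV3 starts after EV5 ends, so EV5 has no further overlaps.
EV4 starts before EV3 ends → EV3 and EV4 overlap.
EV6 starts exactly when EV3 ends (back-to-back, no overlap), so EV3 has no further overlaps.
EV6 starts after EV4 ends, so EV4 has no further overlaps.
EV7 starts exactly when EV6 ends (back-to-back, no overlap).

EV1 & EV2, EV3 & EV4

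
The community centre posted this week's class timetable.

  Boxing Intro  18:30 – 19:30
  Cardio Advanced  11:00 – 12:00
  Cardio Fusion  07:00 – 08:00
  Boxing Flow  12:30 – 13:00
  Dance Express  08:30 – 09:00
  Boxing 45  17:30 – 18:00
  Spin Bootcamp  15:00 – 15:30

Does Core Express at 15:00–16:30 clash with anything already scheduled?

Cardio Fusion: ends 08:00 at or before Core Express starts 15:00 → clear.
Dance Express: ends 09:00 at or before Core Express starts 15:00 → clear.
Cardio Advanced: ends 12:00 at or before Core Express starts 15:00 → clear.
Boxing Flow: ends 13:00 at or before Core Express starts 15:00 → clear.
Spin Bootcamp: starts 15:00 before Core Express ends 16:30, and ends 15:30 after Core Express starts 15:00 → overlap.
Boxing 45: starts 17:30 at or after Core Express ends 16:30 → clear.
Boxing Intro: starts 18:30 at or after Core Express ends 16:30 → clear.
Core Express overlaps Spin Bootcamp.

Yes — it overlaps Spin Bootcamp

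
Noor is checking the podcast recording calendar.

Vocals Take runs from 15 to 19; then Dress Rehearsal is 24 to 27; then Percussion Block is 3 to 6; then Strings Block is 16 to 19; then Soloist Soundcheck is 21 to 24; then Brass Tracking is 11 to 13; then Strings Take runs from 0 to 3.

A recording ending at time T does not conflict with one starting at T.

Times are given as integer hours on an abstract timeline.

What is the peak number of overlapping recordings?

Sort all start/end points and keep a running count:
0 start Strings Take → 1
3 end Strings Take → 0
3 start Percussion Block → 1
6 end Percussion Block → 0
11 start Brass Tracking → 1
13 end Brass Tracking → 0
15 start Vocals Take → 1
16 start Strings Block → 2
19 end Strings Block → 1
19 end Vocals Take → 0
21 start Soloist Soundcheck → 1
24 end Soloist Soundcheck → 0
24 start Dress Rehearsal → 1
27 end Dress Rehearsal → 0
Peak is 2, at 16 (Strings Block, Vocals Take).

2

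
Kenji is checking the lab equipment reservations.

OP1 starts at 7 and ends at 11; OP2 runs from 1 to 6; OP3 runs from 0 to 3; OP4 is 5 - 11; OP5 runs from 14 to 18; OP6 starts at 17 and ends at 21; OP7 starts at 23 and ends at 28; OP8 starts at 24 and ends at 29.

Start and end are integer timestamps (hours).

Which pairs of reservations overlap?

OP1 & OP4, OP2 & OP3, OP2 & OP4, OP5 & OP6, OP7 & OP8

Two intervals overlap when each starts before the other ends.
Sorted by start: OP3, OP2, OP4, OP1, OP5, OP6, OP7, OP8.
OP2 starts before OP3 ends → OP3 and OP2 overlap.
OP4 starts after OP3 ends, so nothing later overlaps OP3 either.
OP4 starts before OP2 ends → OP2 and OP4 overlap.
OP1 starts after OP2 ends, so nothing later overlaps OP2 either.
OP1 starts before OP4 ends → OP4 and OP1 overlap.
OP5 starts after OP4 ends, so nothing later overlaps OP4 either.
OP5 starts after OP1 ends, so nothing later overlaps OP1 either.
OP6 starts before OP5 ends → OP5 and OP6 overlap.
OP7 starts after OP5 ends, so nothing later overlaps OP5 either.
OP7 starts after OP6 ends, so nothing later overlaps OP6 either.
OP8 starts before OP7 ends → OP7 and OP8 overlap.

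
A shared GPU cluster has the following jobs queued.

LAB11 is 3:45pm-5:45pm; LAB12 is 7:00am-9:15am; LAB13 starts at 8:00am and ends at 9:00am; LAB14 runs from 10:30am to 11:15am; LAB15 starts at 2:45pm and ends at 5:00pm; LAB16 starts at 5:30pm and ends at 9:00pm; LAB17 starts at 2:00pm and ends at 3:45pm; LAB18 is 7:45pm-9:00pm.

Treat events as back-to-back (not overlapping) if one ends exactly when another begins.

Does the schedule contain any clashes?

Yes

Sorted by start: LAB12, LAB13, LAB14, LAB17, LAB15, LAB11, LAB16, LAB18.
LAB13 starts before LAB12 ends → LAB12 and LAB13 overlap.
That's a conflict, so the schedule is not conflict-free.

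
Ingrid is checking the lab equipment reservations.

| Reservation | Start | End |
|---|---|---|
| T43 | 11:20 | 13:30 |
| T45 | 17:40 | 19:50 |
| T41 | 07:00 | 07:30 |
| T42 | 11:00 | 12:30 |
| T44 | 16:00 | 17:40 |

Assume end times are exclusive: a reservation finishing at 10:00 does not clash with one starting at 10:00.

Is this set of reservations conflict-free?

Sorted by start: T41, T42, T43, T44, T45.
T42 starts after T41 ends, so nothing later overlaps T41 either.
T43 starts before T42 ends → T42 and T43 overlap.
That's a conflict, so the schedule is not conflict-free.

No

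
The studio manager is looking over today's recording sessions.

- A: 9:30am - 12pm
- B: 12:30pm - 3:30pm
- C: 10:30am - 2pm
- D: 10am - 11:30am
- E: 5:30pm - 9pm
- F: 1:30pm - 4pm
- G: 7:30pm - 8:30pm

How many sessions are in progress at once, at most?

3

Sort all start/end points and keep a running count:
9:30am start A → 1
10am start D → 2
10:30am start C → 3
11:30am end D → 2
12pm end A → 1
12:30pm start B → 2
1:30pm start F → 3
2pm end C → 2
3:30pm end B → 1
4pm end F → 0
5:30pm start E → 1
7:30pm start G → 2
8:30pm end G → 1
9pm end E → 0
Peak is 3, at 10:30am (A, C, D).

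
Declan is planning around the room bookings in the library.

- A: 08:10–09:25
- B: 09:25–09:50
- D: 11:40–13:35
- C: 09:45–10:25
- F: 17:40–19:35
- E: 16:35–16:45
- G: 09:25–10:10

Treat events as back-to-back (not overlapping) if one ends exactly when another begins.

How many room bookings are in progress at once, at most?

Sort all start/end points and keep a running count:
08:10 start A → 1
09:25 end A → 0
09:25 start B → 1
09:25 start G → 2
09:45 start C → 3
09:50 end B → 2
10:10 end G → 1
10:25 end C → 0
11:40 start D → 1
13:35 end D → 0
16:35 start E → 1
16:45 end E → 0
17:40 start F → 1
19:35 end F → 0
Peak is 3, at 09:45 (B, C, G).

3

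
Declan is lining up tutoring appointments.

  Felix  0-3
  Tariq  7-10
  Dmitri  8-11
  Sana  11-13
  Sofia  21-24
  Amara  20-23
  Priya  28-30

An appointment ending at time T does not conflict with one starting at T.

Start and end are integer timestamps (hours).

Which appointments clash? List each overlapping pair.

Amara & Sofia, Dmitri & Tariq

Sorted by start: Felix, Tariq, Dmitri, Sana, Amara, Sofia, Priya.
Tariq starts after Felix ends; Felix is clear from here.
Dmitri starts before Tariq ends → Tariq and Dmitri overlap.
Sana starts after Tariq ends; Tariq is clear from here.
Sana starts exactly when Dmitri ends (back-to-back, no overlap); Dmitri is clear from here.
Amara starts after Sana ends; Sana is clear from here.
Sofia starts before Amara ends → Amara and Sofia overlap.
Priya starts after Amara ends.
Priya starts after Sofia ends.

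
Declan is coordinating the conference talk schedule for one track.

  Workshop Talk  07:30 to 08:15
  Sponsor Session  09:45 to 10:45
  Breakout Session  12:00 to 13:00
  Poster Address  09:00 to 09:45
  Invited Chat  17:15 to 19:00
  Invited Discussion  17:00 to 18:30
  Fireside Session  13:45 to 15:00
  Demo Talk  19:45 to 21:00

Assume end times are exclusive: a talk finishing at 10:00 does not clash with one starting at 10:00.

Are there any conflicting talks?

Yes

Sorted by start: Workshop Talk, Poster Address, Sponsor Session, Breakout Session, Fireside Session, Invited Discussion, Invited Chat, Demo Talk.
Poster Address starts after Workshop Talk ends, so nothing later overlaps Workshop Talk either.
Sponsor Session starts exactly when Poster Address ends (back-to-back, no overlap), so nothing later overlaps Poster Address either.
Breakout Session starts after Sponsor Session ends, so nothing later overlaps Sponsor Session either.
Fireside Session starts after Breakout Session ends, so nothing later overlaps Breakout Session either.
Invited Discussion starts after Fireside Session ends, so nothing later overlaps Fireside Session either.
Invited Chat starts before Invited Discussion ends → Invited Discussion and Invited Chat overlap.
That's a conflict, so the schedule is not conflict-free.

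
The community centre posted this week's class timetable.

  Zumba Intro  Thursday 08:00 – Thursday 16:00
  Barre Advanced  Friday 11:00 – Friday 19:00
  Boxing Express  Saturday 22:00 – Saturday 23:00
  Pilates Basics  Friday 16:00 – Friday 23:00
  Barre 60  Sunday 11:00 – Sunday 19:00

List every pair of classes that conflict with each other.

Sorted by start: Zumba Intro, Barre Advanced, Pilates Basics, Boxing Express, Barre 60.
Barre Advanced starts after Zumba Intro ends — done with Zumba Intro.
Pilates Basics starts before Barre Advanced ends → Barre Advanced and Pilates Basics overlap.
Boxing Express starts after Barre Advanced ends — done with Barre Advanced.
Boxing Express starts after Pilates Basics ends — done with Pilates Basics.
Barre 60 starts after Boxing Express ends.

Barre Advanced & Pilates Basics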